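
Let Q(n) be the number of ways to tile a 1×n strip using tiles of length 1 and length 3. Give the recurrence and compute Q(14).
Condition on the last tile: it has length 1 (leaving a 1×(n-1) strip) or length 3 (leaving a 1×(n-3) strip), so Q(n) = Q(n-1) + Q(n-3) (order-3 linear recurrence).
For 0 ≤ i < 3 only unit tiles fit, so Q(i) = 1.
Iterating the recurrence: Q(3) = 2, Q(4) = 3, Q(5) = 4, Q(6) = 6, Q(7) = 9, Q(8) = 13, Q(9) = 19, Q(10) = 28, Q(11) = 41, Q(12) = 60, Q(13) = 88, Q(14) = 129.

Q(n) = Q(n-1) + Q(n-3), with Q(i) = 1 for 0 ≤ i < 3; Q(14) = 129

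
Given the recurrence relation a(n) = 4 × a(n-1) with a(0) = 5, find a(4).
Computing step by step:
a(0) = 5
a(1) = 4 × 5 = 20
a(2) = 4 × 20 = 80
a(3) = 4 × 80 = 320
a(4) = 4 × 320 = 1280

1280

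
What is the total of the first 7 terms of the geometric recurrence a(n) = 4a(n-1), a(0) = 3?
Computing the sequence terms: 3, 12, 48, 192, 768, 3072, 12288
Adding these values together:

16383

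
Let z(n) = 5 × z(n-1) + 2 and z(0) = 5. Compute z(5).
Computing step by step:
z(0) = 5
z(1) = 5 × 5 + 2 = 27
z(2) = 5 × 27 + 2 = 137
z(3) = 5 × 137 + 2 = 687
z(4) = 5 × 687 + 2 = 3437
z(5) = 5 × 3437 + 2 = 17187

17187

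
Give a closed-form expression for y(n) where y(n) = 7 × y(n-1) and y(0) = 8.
Recurrence: y(n) = 7 × y(n-1), initial: y(0) = 8.
Each term is 7 times the previous, so this is geometric with ratio 7. After n steps: y(n) = y(0)·7ⁿ = 8·7ⁿ.

y(n) = 8·7ⁿ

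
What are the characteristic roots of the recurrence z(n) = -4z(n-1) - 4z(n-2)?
Substitute z(n) = rⁿ and divide through by rⁿ⁻²: r² + 4r + 4 = 0
Factor: (r + 2)² = 0, so r = -2 (double root).
General solution: z(n) = (A + Bn)·(-2)ⁿ

Characteristic: r² + 4r + 4 = 0, Roots: r = -2 (double root)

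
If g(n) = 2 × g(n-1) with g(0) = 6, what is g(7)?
Computing step by step:
g(0) = 6
g(1) = 2 × 6 = 12
g(2) = 2 × 12 = 24
g(3) = 2 × 24 = 48
g(4) = 2 × 48 = 96
g(5) = 2 × 96 = 192
g(6) = 2 × 192 = 384
g(7) = 2 × 384 = 768

768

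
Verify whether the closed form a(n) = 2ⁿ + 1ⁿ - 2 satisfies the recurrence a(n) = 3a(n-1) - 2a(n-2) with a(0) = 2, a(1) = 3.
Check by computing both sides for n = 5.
From the recurrence with a(0) = 2, a(1) = 3:
  a(0) = 2, a(1) = 3, a(2) = 5, a(3) = 9, a(4) = 17, a(5) = 33
  so the recurrence gives a(5) = 33.
From the proposed closed form a(n) = 2ⁿ + 1ⁿ - 2:
  a(5) = 31.
The recurrence gives 33 but the closed form gives 31, so the closed form does not satisfy the recurrence.

No, the closed form is incorrect.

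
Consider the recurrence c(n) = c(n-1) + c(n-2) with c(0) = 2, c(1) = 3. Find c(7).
Computing the sequence terms:
2, 3, 5, 8, 13, 21, 34, 55

55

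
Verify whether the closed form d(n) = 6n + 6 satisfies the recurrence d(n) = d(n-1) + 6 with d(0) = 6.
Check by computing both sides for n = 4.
From the recurrence with d(0) = 6:
  d(0) = 6, d(1) = 12, d(2) = 18, d(3) = 24, d(4) = 30
  so the recurrence gives d(4) = 30.
From the proposed closed form d(n) = 6n + 6:
  d(4) = 30.
Both sides give 30 at n = 4, and the initial condition(s) match, so the closed form is consistent.

Yes, the closed form is correct.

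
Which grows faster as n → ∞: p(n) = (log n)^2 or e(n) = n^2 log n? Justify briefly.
Comparing growth rates:
Growth-rate hierarchy: log n ≺ any polynomial ≺ any exponential cⁿ (c>1) ≺ n! ≺ nⁿ.
polynomial degree 2 (with log factor) dominates polylogarithmic (log n)^2 asymptotically.

e(n) grows faster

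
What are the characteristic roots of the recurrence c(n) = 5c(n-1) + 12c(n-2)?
Substitute c(n) = rⁿ and divide through by rⁿ⁻²: r² - 5r - 12 = 0
Discriminant: 5² + 4·12 = 73, not a perfect square, so by the quadratic formula r = (5 ± √73)/2.
General solution: c(n) = A·r₁ⁿ + B·r₂ⁿ where r₁,r₂ = (5 ± √73)/2

Characteristic: r² - 5r - 12 = 0, Roots: r = (5 ± √73)/2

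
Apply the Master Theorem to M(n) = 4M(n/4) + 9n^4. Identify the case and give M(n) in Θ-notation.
Master Theorem template: M(n) = a·M(n/b) + f(n).
Here: a=4, b=4, f(n)=9n^4
Compute log_b(a) = log_4(4) = 1.
f(n) = 9n^4 = Ω(n^(1+ε)) with ε = 3, and the regularity condition holds (a·f(n/b) = (a/b^4)·f(n) with a/b^4 = 4^-3 < 1). Case 3: M(n) = Θ(f(n)) = Θ(n^4).

Case 3: M(n) = Θ(n^4)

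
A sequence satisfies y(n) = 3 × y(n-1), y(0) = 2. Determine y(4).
Computing step by step:
y(0) = 2
y(1) = 3 × 2 = 6
y(2) = 3 × 6 = 18
y(3) = 3 × 18 = 54
y(4) = 3 × 54 = 162

162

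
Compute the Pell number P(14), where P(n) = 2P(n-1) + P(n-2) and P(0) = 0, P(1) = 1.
Computing the sequence terms:
0, 1, 2, 5, 12, 29, 70, 169, 408, 985, 2378, 5741, 13860, 33461, 80782

80782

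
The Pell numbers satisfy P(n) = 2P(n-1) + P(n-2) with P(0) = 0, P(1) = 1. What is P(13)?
Computing the sequence terms:
0, 1, 2, 5, 12, 29, 70, 169, 408, 985, 2378, 5741, 13860, 33461

33461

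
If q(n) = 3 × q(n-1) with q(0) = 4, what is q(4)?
Computing step by step:
q(0) = 4
q(1) = 3 × 4 = 12
q(2) = 3 × 12 = 36
q(3) = 3 × 36 = 108
q(4) = 3 × 108 = 324

324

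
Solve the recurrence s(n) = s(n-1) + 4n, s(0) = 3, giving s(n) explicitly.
Recurrence: s(n) = s(n-1) + 4n, initial: s(0) = 3.
Telescoping: s(n) = s(0) + 4·Σᵢ₌₁ⁿ i = 3 + 4·n(n+1)/2.

s(n) = 4·n(n+1)/2 + 3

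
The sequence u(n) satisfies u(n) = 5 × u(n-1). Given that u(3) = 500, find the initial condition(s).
In general u(n) = 5ⁿ · u(0). At n = 3: u(0) = u(3) / 5^3 = 500 / 125 = 4.

u(0) = 4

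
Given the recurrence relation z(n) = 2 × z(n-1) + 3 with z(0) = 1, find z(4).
Computing step by step:
z(0) = 1
z(1) = 2 × 1 + 3 = 5
z(2) = 2 × 5 + 3 = 13
z(3) = 2 × 13 + 3 = 29
z(4) = 2 × 29 + 3 = 61

61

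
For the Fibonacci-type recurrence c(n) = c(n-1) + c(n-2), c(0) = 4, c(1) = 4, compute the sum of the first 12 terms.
Computing the sequence terms: 4, 4, 8, 12, 20, 32, 52, 84, 136, 220, 356, 576
Adding these values together:

1504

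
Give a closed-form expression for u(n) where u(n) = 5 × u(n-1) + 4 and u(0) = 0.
Recurrence: u(n) = 5 × u(n-1) + 4, initial: u(0) = 0.
Try u(n) = A·5ⁿ + C. Substituting: A·5ⁿ + C = 5(A·5ⁿ⁻¹ + C) + 4 = A·5ⁿ + 5C + 4, so C = 5C + 4, giving C = -1. Then u(0) = A - 1 = 0 gives A = 1.

u(n) = 5ⁿ - 1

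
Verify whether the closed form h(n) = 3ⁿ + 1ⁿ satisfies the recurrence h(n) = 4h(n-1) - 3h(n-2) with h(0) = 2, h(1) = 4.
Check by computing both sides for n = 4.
From the recurrence with h(0) = 2, h(1) = 4:
  h(0) = 2, h(1) = 4, h(2) = 10, h(3) = 28, h(4) = 82
  so the recurrence gives h(4) = 82.
From the proposed closed form h(n) = 3ⁿ + 1ⁿ:
  h(4) = 82.
Both sides give 82 at n = 4, and the initial condition(s) match, so the closed form is consistent.

Yes, the closed form is correct.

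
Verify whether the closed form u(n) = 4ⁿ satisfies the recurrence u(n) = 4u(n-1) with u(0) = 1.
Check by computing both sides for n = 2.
From the recurrence with u(0) = 1:
  u(0) = 1, u(1) = 4, u(2) = 16
  so the recurrence gives u(2) = 16.
From the proposed closed form u(n) = 4ⁿ:
  u(2) = 16.
Both sides give 16 at n = 2, and the initial condition(s) match, so the closed form is consistent.

Yes, the closed form is correct.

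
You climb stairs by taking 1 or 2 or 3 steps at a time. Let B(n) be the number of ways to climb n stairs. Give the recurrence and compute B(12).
Condition on the size of the last step (1 to 3): before it there were n-1, …, n-3 stairs climbed, and these cases are disjoint, so B(n) = B(n-1) + B(n-2) + B(n-3) (order-3 linear recurrence).
Initial conditions by direct count (compositions of i into parts ≤ 3): B(1) = 1; B(2) = 2; B(3) = 4.
Iterating the recurrence: B(4) = 7, B(5) = 13, B(6) = 24, B(7) = 44, B(8) = 81, B(9) = 149, B(10) = 274, B(11) = 504, B(12) = 927.

B(n) = B(n-1) + B(n-2) + B(n-3), B(1) = 1, B(2) = 2, B(3) = 4; B(12) = 927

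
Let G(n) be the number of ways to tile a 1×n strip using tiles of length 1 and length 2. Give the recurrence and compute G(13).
Condition on the last tile: it has length 1 (leaving a 1×(n-1) strip) or length 2 (leaving a 1×(n-2) strip), so G(n) = G(n-1) + G(n-2) (order-2 linear recurrence).
For 0 ≤ i < 2 only unit tiles fit, so G(i) = 1.
Iterating the recurrence: G(2) = 2, G(3) = 3, G(4) = 5, G(5) = 8, G(6) = 13, G(7) = 21, G(8) = 34, G(9) = 55, G(10) = 89, G(11) = 144, G(12) = 233, G(13) = 377.

G(n) = G(n-1) + G(n-2), with G(i) = 1 for 0 ≤ i < 2; G(13) = 377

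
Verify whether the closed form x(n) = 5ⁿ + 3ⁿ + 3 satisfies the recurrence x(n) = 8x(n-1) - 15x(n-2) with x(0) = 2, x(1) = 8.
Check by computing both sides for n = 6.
From the recurrence with x(0) = 2, x(1) = 8:
  x(0) = 2, x(1) = 8, x(2) = 34, x(3) = 152, x(4) = 706, x(5) = 3368, x(6) = 16354
  so the recurrence gives x(6) = 16354.
From the proposed closed form x(n) = 5ⁿ + 3ⁿ + 3:
  x(6) = 16357.
The recurrence gives 16354 but the closed form gives 16357, so the closed form does not satisfy the recurrence.

No, the closed form is incorrect.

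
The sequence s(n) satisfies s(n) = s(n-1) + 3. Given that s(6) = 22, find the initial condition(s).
s(6) = s(0) + 6·3, so s(0) = 22 - 18 = 4.

s(0) = 4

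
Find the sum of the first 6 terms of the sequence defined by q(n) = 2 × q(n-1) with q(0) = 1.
Computing the sequence terms: 1, 2, 4, 8, 16, 32
Adding these values together:

63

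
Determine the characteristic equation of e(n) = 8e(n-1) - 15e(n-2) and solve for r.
Substitute e(n) = rⁿ and divide through by rⁿ⁻²: r² - 8r + 15 = 0
Factor: (r - 3)(r - 5) = 0, so r = 3, 5.
General solution: e(n) = A·3ⁿ + B·5ⁿ

Characteristic: r² - 8r + 15 = 0, Roots: r = 3, 5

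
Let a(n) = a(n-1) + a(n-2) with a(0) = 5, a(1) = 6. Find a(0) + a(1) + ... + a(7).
Computing the sequence terms: 5, 6, 11, 17, 28, 45, 73, 118
Adding these values together:

303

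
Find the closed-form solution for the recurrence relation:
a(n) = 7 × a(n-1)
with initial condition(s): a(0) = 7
Recurrence: a(n) = 7 × a(n-1), initial: a(0) = 7.
Each term is 7 times the previous, so this is geometric with ratio 7. After n steps: a(n) = a(0)·7ⁿ = 7·7ⁿ.

a(n) = 7·7ⁿ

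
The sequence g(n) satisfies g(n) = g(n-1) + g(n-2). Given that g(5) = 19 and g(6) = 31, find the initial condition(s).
Work backwards using g(k) = g(k+2) - g(k+1):
g(4) = g(6) - g(5) = 31 - 19 = 12
g(3) = g(5) - g(4) = 19 - 12 = 7
g(2) = g(4) - g(3) = 12 - 7 = 5
g(1) = g(3) - g(2) = 7 - 5 = 2
g(0) = g(2) - g(1) = 5 - 2 = 3

g(0) = 3, g(1) = 2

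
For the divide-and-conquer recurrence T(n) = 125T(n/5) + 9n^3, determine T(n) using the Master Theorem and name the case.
Master Theorem template: T(n) = a·T(n/b) + f(n).
Here: a=125, b=5, f(n)=9n^3
Compute log_b(a) = log_5(125) = 3.
f(n) = 9n^3 = Θ(n^3). Case 2: T(n) = Θ(n^3 log n).

Case 2: T(n) = Θ(n^3 log n)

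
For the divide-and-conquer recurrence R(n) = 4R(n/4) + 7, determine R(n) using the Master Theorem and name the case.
Master Theorem template: R(n) = a·R(n/b) + f(n).
Here: a=4, b=4, f(n)=7
Compute log_b(a) = log_4(4) = 1.
f(n) = 7 = O(n^(1-ε)) with ε = 1. Case 1: R(n) = Θ(n^log_b(a)) = Θ(n).

Case 1: R(n) = Θ(n)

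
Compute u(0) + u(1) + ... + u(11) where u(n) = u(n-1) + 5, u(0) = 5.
Computing the sequence terms: 5, 10, 15, 20, 25, 30, 35, 40, 45, 50, 55, 60
Adding these values together:

390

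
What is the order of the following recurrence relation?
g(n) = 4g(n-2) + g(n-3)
The order is the largest lag k for which g(n-k) appears. Here the deepest term is g(n-3), so the order is 3.

Order 3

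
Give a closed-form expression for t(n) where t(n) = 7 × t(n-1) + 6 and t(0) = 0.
Recurrence: t(n) = 7 × t(n-1) + 6, initial: t(0) = 0.
Try t(n) = A·7ⁿ + C. Substituting: A·7ⁿ + C = 7(A·7ⁿ⁻¹ + C) + 6 = A·7ⁿ + 7C + 6, so C = 7C + 6, giving C = -1. Then t(0) = A - 1 = 0 gives A = 1.

t(n) = 7ⁿ - 1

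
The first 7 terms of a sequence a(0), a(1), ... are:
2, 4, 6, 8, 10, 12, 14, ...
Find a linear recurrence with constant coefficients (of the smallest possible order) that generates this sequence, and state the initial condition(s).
Look for the lowest-order linear relation among consecutive terms.
Observation: consecutive differences are constant (= 2).
Check at n=2: 1·4 + 2 = 6. ✓

a(n) = a(n-1) + 2, a(0) = 2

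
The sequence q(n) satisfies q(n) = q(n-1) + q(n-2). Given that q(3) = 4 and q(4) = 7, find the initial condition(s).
Work backwards using q(k) = q(k+2) - q(k+1):
q(2) = q(4) - q(3) = 7 - 4 = 3
q(1) = q(3) - q(2) = 4 - 3 = 1
q(0) = q(2) - q(1) = 3 - 1 = 2

q(0) = 2, q(1) = 1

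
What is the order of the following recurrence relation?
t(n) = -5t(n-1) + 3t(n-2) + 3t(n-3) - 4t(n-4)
The order is the largest lag k for which t(n-k) appears. Here the deepest term is t(n-4), so the order is 4.

Order 4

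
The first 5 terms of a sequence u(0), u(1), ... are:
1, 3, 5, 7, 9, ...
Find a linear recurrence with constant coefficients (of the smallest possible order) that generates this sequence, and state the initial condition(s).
Look for the lowest-order linear relation among consecutive terms.
Observation: consecutive differences are constant (= 2).
Check at n=2: 1·3 + 2 = 5. ✓

u(n) = u(n-1) + 2, u(0) = 1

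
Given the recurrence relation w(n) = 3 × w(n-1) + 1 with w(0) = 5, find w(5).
Computing step by step:
w(0) = 5
w(1) = 3 × 5 + 1 = 16
w(2) = 3 × 16 + 1 = 49
w(3) = 3 × 49 + 1 = 148
w(4) = 3 × 148 + 1 = 445
w(5) = 3 × 445 + 1 = 1336

1336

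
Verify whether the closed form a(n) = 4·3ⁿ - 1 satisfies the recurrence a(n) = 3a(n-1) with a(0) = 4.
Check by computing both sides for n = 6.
From the recurrence with a(0) = 4:
  a(0) = 4, a(1) = 12, a(2) = 36, a(3) = 108, a(4) = 324, a(5) = 972, a(6) = 2916
  so the recurrence gives a(6) = 2916.
From the proposed closed form a(n) = 4·3ⁿ - 1:
  a(6) = 2915.
The recurrence gives 2916 but the closed form gives 2915, so the closed form does not satisfy the recurrence.

No, the closed form is incorrect.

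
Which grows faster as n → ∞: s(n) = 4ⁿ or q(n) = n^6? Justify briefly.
Comparing growth rates:
Growth-rate hierarchy: log n ≺ any polynomial ≺ any exponential cⁿ (c>1) ≺ n! ≺ nⁿ.
exponential base 4 dominates polynomial degree 6 asymptotically.

s(n) grows faster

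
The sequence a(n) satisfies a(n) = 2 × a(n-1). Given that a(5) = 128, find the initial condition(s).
In general a(n) = 2ⁿ · a(0). At n = 5: a(0) = a(5) / 2^5 = 128 / 32 = 4.

a(0) = 4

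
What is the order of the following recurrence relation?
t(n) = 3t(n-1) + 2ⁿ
The order is the largest lag k for which t(n-k) appears. Here the deepest term is t(n-1) (the 2ⁿ term is non-homogeneous and does not affect the order), so the order is 1.

Order 1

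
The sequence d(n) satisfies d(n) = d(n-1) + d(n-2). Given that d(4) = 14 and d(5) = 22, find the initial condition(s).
Work backwards using d(k) = d(k+2) - d(k+1):
d(3) = d(5) - d(4) = 22 - 14 = 8
d(2) = d(4) - d(3) = 14 - 8 = 6
d(1) = d(3) - d(2) = 8 - 6 = 2
d(0) = d(2) - d(1) = 6 - 2 = 4

d(0) = 4, d(1) = 2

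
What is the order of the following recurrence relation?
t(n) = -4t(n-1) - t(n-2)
The order is the largest lag k for which t(n-k) appears. Here the deepest term is t(n-2), so the order is 2.

Order 2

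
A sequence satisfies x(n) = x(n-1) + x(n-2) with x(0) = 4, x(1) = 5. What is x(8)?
Computing the sequence terms:
4, 5, 9, 14, 23, 37, 60, 97, 157

157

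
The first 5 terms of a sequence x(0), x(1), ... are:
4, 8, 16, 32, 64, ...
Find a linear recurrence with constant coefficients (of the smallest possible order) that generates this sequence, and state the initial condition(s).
Look for the lowest-order linear relation among consecutive terms.
Observation: each term is 2× the previous.
Check at n=2: 2·8 = 16. ✓

x(n) = 2 × x(n-1), x(0) = 4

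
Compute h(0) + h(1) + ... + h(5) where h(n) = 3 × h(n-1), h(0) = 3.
Computing the sequence terms: 3, 9, 27, 81, 243, 729
Adding these values together:

1092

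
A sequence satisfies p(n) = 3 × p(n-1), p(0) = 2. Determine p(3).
Computing step by step:
p(0) = 2
p(1) = 3 × 2 = 6
p(2) = 3 × 6 = 18
p(3) = 3 × 18 = 54

54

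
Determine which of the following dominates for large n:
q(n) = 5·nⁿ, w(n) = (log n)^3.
Comparing growth rates:
Growth-rate hierarchy: log n ≺ any polynomial ≺ any exponential cⁿ (c>1) ≺ n! ≺ nⁿ.
super-exponential nⁿ dominates polylogarithmic (log n)^3 asymptotically.

q(n) grows faster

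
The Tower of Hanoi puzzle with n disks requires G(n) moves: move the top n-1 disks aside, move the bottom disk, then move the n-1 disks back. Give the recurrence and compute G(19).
Moving n disks = move the top n-1 disks aside (G(n-1) moves) + move the largest disk (1 move) + move the n-1 disks back on top (G(n-1) moves), so G(n) = 2G(n-1) + 1, with G(1) = 1 (a single disk takes one move).
First terms: 1, 3, 7, 15, 31, 63, … — each is one less than a power of 2. Indeed G(n) + 1 = 2(G(n-1) + 1) with G(1) + 1 = 2, so G(n) + 1 = 2ⁿ and G(n) = 2ⁿ - 1.
Hence G(19) = 2^19 - 1 = 524288 - 1 = 524287.

G(n) = 2G(n-1) + 1, G(1) = 1; G(19) = 524287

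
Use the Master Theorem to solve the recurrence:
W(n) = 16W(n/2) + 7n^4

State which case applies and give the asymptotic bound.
Master Theorem template: W(n) = a·W(n/b) + f(n).
Here: a=16, b=2, f(n)=7n^4
Compute log_b(a) = log_2(16) = 4.
f(n) = 7n^4 = Θ(n^4). Case 2: W(n) = Θ(n^4 log n).

Case 2: W(n) = Θ(n^4 log n)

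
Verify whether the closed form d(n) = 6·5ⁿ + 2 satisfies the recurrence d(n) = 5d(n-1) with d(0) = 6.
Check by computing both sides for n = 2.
From the recurrence with d(0) = 6:
  d(0) = 6, d(1) = 30, d(2) = 150
  so the recurrence gives d(2) = 150.
From the proposed closed form d(n) = 6·5ⁿ + 2:
  d(2) = 152.
The recurrence gives 150 but the closed form gives 152, so the closed form does not satisfy the recurrence.

No, the closed form is incorrect.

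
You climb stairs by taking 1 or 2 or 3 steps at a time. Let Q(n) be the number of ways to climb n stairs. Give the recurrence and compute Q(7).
Condition on the size of the last step (1 to 3): before it there were n-1, …, n-3 stairs climbed, and these cases are disjoint, so Q(n) = Q(n-1) + Q(n-2) + Q(n-3) (order-3 linear recurrence).
Initial conditions by direct count (compositions of i into parts ≤ 3): Q(1) = 1; Q(2) = 2; Q(3) = 4.
Iterating the recurrence: Q(4) = 7, Q(5) = 13, Q(6) = 24, Q(7) = 44.

Q(n) = Q(n-1) + Q(n-2) + Q(n-3), Q(1) = 1, Q(2) = 2, Q(3) = 4; Q(7) = 44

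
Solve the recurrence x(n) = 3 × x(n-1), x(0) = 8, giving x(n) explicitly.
Recurrence: x(n) = 3 × x(n-1), initial: x(0) = 8.
Each term is 3 times the previous, so this is geometric with ratio 3. After n steps: x(n) = x(0)·3ⁿ = 8·3ⁿ.

x(n) = 8·3ⁿ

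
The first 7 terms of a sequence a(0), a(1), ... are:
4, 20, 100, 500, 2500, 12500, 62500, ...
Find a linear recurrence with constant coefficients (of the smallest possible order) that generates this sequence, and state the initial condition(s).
Look for the lowest-order linear relation among consecutive terms.
Observation: each term is 5× the previous.
Check at n=2: 5·20 = 100. ✓

a(n) = 5 × a(n-1), a(0) = 4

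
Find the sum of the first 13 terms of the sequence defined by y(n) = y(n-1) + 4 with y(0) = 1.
Computing the sequence terms: 1, 5, 9, 13, 17, 21, 25, 29, 33, 37, 41, 45, 49
Adding these values together:

325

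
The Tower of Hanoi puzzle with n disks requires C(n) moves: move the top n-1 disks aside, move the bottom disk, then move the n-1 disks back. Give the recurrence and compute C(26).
Moving n disks = move the top n-1 disks aside (C(n-1) moves) + move the largest disk (1 move) + move the n-1 disks back on top (C(n-1) moves), so C(n) = 2C(n-1) + 1, with C(1) = 1 (a single disk takes one move).
First terms: 1, 3, 7, 15, 31, 63, … — each is one less than a power of 2. Indeed C(n) + 1 = 2(C(n-1) + 1) with C(1) + 1 = 2, so C(n) + 1 = 2ⁿ and C(n) = 2ⁿ - 1.
Hence C(26) = 2^26 - 1 = 67108864 - 1 = 67108863.

C(n) = 2C(n-1) + 1, C(1) = 1; C(26) = 67108863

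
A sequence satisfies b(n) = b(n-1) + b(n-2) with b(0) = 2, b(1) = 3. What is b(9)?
Computing the sequence terms:
2, 3, 5, 8, 13, 21, 34, 55, 89, 144

144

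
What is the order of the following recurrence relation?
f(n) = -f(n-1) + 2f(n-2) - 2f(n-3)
The order is the largest lag k for which f(n-k) appears. Here the deepest term is f(n-3), so the order is 3.

Order 3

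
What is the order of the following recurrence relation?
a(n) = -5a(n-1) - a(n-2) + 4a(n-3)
The order is the largest lag k for which a(n-k) appears. Here the deepest term is a(n-3), so the order is 3.

Order 3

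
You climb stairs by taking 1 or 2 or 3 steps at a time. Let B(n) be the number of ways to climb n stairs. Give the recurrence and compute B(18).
Condition on the size of the last step (1 to 3): before it there were n-1, …, n-3 stairs climbed, and these cases are disjoint, so B(n) = B(n-1) + B(n-2) + B(n-3) (order-3 linear recurrence).
Initial conditions by direct count (compositions of i into parts ≤ 3): B(1) = 1; B(2) = 2; B(3) = 4.
Iterating the recurrence: B(4) = 7, B(5) = 13, B(6) = 24, B(7) = 44, B(8) = 81, B(9) = 149, B(10) = 274, B(11) = 504, B(12) = 927, B(13) = 1705, B(14) = 3136, B(15) = 5768, B(16) = 10609, B(17) = 19513, B(18) = 35890.

B(n) = B(n-1) + B(n-2) + B(n-3), B(1) = 1, B(2) = 2, B(3) = 4; B(18) = 35890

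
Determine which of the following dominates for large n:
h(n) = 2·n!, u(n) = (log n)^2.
Comparing growth rates:
Growth-rate hierarchy: log n ≺ any polynomial ≺ any exponential cⁿ (c>1) ≺ n! ≺ nⁿ.
factorial dominates polylogarithmic (log n)^2 asymptotically.

h(n) grows faster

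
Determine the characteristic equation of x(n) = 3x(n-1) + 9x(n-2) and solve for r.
Substitute x(n) = rⁿ and divide through by rⁿ⁻²: r² - 3r - 9 = 0
Discriminant: 3² + 4·9 = 45, not a perfect square, so by the quadratic formula r = (3 ± √45)/2.
General solution: x(n) = A·r₁ⁿ + B·r₂ⁿ where r₁,r₂ = (3 ± √45)/2

Characteristic: r² - 3r - 9 = 0, Roots: r = (3 ± √45)/2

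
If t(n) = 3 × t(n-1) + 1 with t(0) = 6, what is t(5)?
Computing step by step:
t(0) = 6
t(1) = 3 × 6 + 1 = 19
t(2) = 3 × 19 + 1 = 58
t(3) = 3 × 58 + 1 = 175
t(4) = 3 × 175 + 1 = 526
t(5) = 3 × 526 + 1 = 1579

1579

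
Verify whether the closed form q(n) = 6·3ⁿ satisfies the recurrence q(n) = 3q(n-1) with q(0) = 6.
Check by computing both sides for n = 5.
From the recurrence with q(0) = 6:
  q(0) = 6, q(1) = 18, q(2) = 54, q(3) = 162, q(4) = 486, q(5) = 1458
  so the recurrence gives q(5) = 1458.
From the proposed closed form q(n) = 6·3ⁿ:
  q(5) = 1458.
Both sides give 1458 at n = 5, and the initial condition(s) match, so the closed form is consistent.

Yes, the closed form is correct.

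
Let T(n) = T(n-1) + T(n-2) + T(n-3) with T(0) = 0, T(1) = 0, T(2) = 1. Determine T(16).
Computing the sequence terms:
0, 0, 1, 1, 2, 4, 7, 13, 24, 44, 81, 149, 274, 504, 927, 1705, 3136

3136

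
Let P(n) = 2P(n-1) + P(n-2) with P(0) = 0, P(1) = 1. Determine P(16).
Computing the sequence terms:
0, 1, 2, 5, 12, 29, 70, 169, 408, 985, 2378, 5741, 13860, 33461, 80782, 195025, 470832

470832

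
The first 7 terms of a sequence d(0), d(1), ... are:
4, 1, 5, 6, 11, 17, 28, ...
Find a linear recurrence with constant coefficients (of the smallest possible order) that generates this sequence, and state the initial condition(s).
Look for the lowest-order linear relation among consecutive terms.
Observation: d(n) - 1·d(n-1) - (1)·d(n-2) = 0 holds for the shown terms, and no order-1 relation d(n) = α·d(n-1) + β fits.
Check at n=3: 1·5 + (1)·1 = 6. ✓

d(n) = d(n-1) + d(n-2), d(0) = 4, d(1) = 1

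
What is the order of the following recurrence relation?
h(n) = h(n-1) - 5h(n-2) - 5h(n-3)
The order is the largest lag k for which h(n-k) appears. Here the deepest term is h(n-3), so the order is 3.

Order 3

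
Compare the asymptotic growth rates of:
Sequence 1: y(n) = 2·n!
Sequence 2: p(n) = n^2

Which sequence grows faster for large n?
Comparing growth rates:
Growth-rate hierarchy: log n ≺ any polynomial ≺ any exponential cⁿ (c>1) ≺ n! ≺ nⁿ.
factorial dominates polynomial degree 2 asymptotically.

y(n) grows faster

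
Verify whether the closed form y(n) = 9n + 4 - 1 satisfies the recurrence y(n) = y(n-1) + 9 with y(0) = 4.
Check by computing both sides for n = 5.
From the recurrence with y(0) = 4:
  y(0) = 4, y(1) = 13, y(2) = 22, y(3) = 31, y(4) = 40, y(5) = 49
  so the recurrence gives y(5) = 49.
From the proposed closed form y(n) = 9n + 4 - 1:
  y(5) = 48.
The recurrence gives 49 but the closed form gives 48, so the closed form does not satisfy the recurrence.

No, the closed form is incorrect.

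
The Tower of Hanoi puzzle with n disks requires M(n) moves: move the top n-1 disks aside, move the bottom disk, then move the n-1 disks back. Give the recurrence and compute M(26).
Moving n disks = move the top n-1 disks aside (M(n-1) moves) + move the largest disk (1 move) + move the n-1 disks back on top (M(n-1) moves), so M(n) = 2M(n-1) + 1, with M(1) = 1 (a single disk takes one move).
First terms: 1, 3, 7, 15, 31, 63, … — each is one less than a power of 2. Indeed M(n) + 1 = 2(M(n-1) + 1) with M(1) + 1 = 2, so M(n) + 1 = 2ⁿ and M(n) = 2ⁿ - 1.
Hence M(26) = 2^26 - 1 = 67108864 - 1 = 67108863.

M(n) = 2M(n-1) + 1, M(1) = 1; M(26) = 67108863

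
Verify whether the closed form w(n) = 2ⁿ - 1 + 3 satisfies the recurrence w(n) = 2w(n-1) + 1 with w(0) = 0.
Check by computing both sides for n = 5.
From the recurrence with w(0) = 0:
  w(0) = 0, w(1) = 1, w(2) = 3, w(3) = 7, w(4) = 15, w(5) = 31
  so the recurrence gives w(5) = 31.
From the proposed closed form w(n) = 2ⁿ - 1 + 3:
  w(5) = 34.
The recurrence gives 31 but the closed form gives 34, so the closed form does not satisfy the recurrence.

No, the closed form is incorrect.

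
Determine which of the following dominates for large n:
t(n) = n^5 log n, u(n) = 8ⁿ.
Comparing growth rates:
Growth-rate hierarchy: log n ≺ any polynomial ≺ any exponential cⁿ (c>1) ≺ n! ≺ nⁿ.
exponential base 8 dominates polynomial degree 5 (with log factor) asymptotically.

u(n) grows faster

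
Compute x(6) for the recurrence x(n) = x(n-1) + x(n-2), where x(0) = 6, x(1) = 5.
Computing the sequence terms:
6, 5, 11, 16, 27, 43, 70

70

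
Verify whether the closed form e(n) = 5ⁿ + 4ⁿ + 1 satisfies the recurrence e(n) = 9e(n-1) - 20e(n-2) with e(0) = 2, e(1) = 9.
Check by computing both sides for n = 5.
From the recurrence with e(0) = 2, e(1) = 9:
  e(0) = 2, e(1) = 9, e(2) = 41, e(3) = 189, e(4) = 881, e(5) = 4149
  so the recurrence gives e(5) = 4149.
From the proposed closed form e(n) = 5ⁿ + 4ⁿ + 1:
  e(5) = 4150.
The recurrence gives 4149 but the closed form gives 4150, so the closed form does not satisfy the recurrence.

No, the closed form is incorrect.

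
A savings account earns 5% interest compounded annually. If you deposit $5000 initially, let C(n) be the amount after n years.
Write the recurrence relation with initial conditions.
Each year the balance grows by 5%, i.e. is multiplied by 1 + 5/100 = 1.05, so C(n) = 1.05 × C(n-1). The initial deposit gives C(0) = 5000.
Unrolling gives the closed form C(n) = 5000 × (1.05)ⁿ.

C(n) = 1.05 × C(n-1), C(0) = 5000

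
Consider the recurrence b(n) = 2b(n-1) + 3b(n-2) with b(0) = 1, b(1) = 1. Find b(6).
Computing the sequence terms:
1, 1, 5, 13, 41, 121, 365

365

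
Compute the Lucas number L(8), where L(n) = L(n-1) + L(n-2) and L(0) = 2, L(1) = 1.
Computing the sequence terms:
2, 1, 3, 4, 7, 11, 18, 29, 47

47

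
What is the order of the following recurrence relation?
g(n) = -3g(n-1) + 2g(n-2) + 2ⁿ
The order is the largest lag k for which g(n-k) appears. Here the deepest term is g(n-2) (the 2ⁿ term is non-homogeneous and does not affect the order), so the order is 2.

Order 2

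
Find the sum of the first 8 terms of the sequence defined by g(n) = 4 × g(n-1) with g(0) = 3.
Computing the sequence terms: 3, 12, 48, 192, 768, 3072, 12288, 49152
Adding these values together:

65535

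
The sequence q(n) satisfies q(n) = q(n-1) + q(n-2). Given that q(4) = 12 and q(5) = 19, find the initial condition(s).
Work backwards using q(k) = q(k+2) - q(k+1):
q(3) = q(5) - q(4) = 19 - 12 = 7
q(2) = q(4) - q(3) = 12 - 7 = 5
q(1) = q(3) - q(2) = 7 - 5 = 2
q(0) = q(2) - q(1) = 5 - 2 = 3

q(0) = 3, q(1) = 2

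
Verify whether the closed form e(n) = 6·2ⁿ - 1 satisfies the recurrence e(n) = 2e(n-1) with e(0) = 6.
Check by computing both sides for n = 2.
From the recurrence with e(0) = 6:
  e(0) = 6, e(1) = 12, e(2) = 24
  so the recurrence gives e(2) = 24.
From the proposed closed form e(n) = 6·2ⁿ - 1:
  e(2) = 23.
The recurrence gives 24 but the closed form gives 23, so the closed form does not satisfy the recurrence.

No, the closed form is incorrect.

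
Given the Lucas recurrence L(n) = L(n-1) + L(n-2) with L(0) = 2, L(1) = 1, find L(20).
Computing the sequence terms:
2, 1, 3, 4, 7, 11, 18, 29, 47, 76, 123, 199, 322, 521, 843, 1364, 2207, 3571, 5778, 9349, 15127

15127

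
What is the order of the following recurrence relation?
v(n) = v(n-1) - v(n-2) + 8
The order is the largest lag k for which v(n-k) appears. Here the deepest term is v(n-2) (the 8 term is non-homogeneous and does not affect the order), so the order is 2.

Order 2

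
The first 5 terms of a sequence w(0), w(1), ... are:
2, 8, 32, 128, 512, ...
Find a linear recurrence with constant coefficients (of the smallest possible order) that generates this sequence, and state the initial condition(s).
Look for the lowest-order linear relation among consecutive terms.
Observation: each term is 4× the previous.
Check at n=2: 4·8 = 32. ✓

w(n) = 4 × w(n-1), w(0) = 2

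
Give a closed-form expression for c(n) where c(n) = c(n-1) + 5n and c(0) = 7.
Recurrence: c(n) = c(n-1) + 5n, initial: c(0) = 7.
Telescoping: c(n) = c(0) + 5·Σᵢ₌₁ⁿ i = 7 + 5·n(n+1)/2.

c(n) = 5·n(n+1)/2 + 7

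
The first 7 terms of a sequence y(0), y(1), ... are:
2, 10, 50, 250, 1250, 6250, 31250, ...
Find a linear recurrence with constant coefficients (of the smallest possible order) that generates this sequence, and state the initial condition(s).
Look for the lowest-order linear relation among consecutive terms.
Observation: each term is 5× the previous.
Check at n=2: 5·10 = 50. ✓

y(n) = 5 × y(n-1), y(0) = 2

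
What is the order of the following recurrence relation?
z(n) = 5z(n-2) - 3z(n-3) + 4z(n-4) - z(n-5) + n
The order is the largest lag k for which z(n-k) appears. Here the deepest term is z(n-5) (the n term is non-homogeneous and does not affect the order), so the order is 5.

Order 5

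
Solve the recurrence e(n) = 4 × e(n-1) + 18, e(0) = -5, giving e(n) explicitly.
Recurrence: e(n) = 4 × e(n-1) + 18, initial: e(0) = -5.
Try e(n) = A·4ⁿ + C. Substituting: A·4ⁿ + C = 4(A·4ⁿ⁻¹ + C) + 18 = A·4ⁿ + 4C + 18, so C = 4C + 18, giving C = -6. Then e(0) = A - 6 = -5 gives A = 1.

e(n) = 4ⁿ - 6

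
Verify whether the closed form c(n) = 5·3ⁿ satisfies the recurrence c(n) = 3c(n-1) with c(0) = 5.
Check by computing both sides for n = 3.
From the recurrence with c(0) = 5:
  c(0) = 5, c(1) = 15, c(2) = 45, c(3) = 135
  so the recurrence gives c(3) = 135.
From the proposed closed form c(n) = 5·3ⁿ:
  c(3) = 135.
Both sides give 135 at n = 3, and the initial condition(s) match, so the closed form is consistent.

Yes, the closed form is correct.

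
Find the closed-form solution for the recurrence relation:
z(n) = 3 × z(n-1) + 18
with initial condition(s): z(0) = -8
Recurrence: z(n) = 3 × z(n-1) + 18, initial: z(0) = -8.
Try z(n) = A·3ⁿ + C. Substituting: A·3ⁿ + C = 3(A·3ⁿ⁻¹ + C) + 18 = A·3ⁿ + 3C + 18, so C = 3C + 18, giving C = -9. Then z(0) = A - 9 = -8 gives A = 1.

z(n) = 3ⁿ - 9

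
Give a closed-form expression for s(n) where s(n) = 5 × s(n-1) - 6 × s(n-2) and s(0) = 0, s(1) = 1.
Recurrence: s(n) = 5 × s(n-1) - 6 × s(n-2), initial: s(0) = 0, s(1) = 1.
Characteristic equation: r² - 5r + 6 = 0, which factors as (r - 3)(r - 2) = 0, so r = 3, 2. General solution s(n) = A·3ⁿ + B·2ⁿ. From s(0) = 0: A + B = 0. From s(1) = 1: 3A + 2B = 1. Solving gives A = 1, B = -1.

s(n) = 3ⁿ - 2ⁿ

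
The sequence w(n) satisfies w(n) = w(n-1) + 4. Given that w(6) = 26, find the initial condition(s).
w(6) = w(0) + 6·4, so w(0) = 26 - 24 = 2.

w(0) = 2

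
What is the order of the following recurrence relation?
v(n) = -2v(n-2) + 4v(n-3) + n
The order is the largest lag k for which v(n-k) appears. Here the deepest term is v(n-3) (the n term is non-homogeneous and does not affect the order), so the order is 3.

Order 3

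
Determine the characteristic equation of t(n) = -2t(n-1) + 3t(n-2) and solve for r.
Substitute t(n) = rⁿ and divide through by rⁿ⁻²: r² + 2r - 3 = 0
Factor: (r - 1)(r + 3) = 0, so r = 1, -3.
General solution: t(n) = A·1ⁿ + B·(-3)ⁿ

Characteristic: r² + 2r - 3 = 0, Roots: r = 1, -3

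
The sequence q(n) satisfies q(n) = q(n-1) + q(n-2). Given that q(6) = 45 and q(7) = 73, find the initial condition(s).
Work backwards using q(k) = q(k+2) - q(k+1):
q(5) = q(7) - q(6) = 73 - 45 = 28
q(4) = q(6) - q(5) = 45 - 28 = 17
q(3) = q(5) - q(4) = 28 - 17 = 11
q(2) = q(4) - q(3) = 17 - 11 = 6
q(1) = q(3) - q(2) = 11 - 6 = 5
q(0) = q(2) - q(1) = 6 - 5 = 1

q(0) = 1, q(1) = 5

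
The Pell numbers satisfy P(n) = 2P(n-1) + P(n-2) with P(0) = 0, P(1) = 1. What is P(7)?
Computing the sequence terms:
0, 1, 2, 5, 12, 29, 70, 169

169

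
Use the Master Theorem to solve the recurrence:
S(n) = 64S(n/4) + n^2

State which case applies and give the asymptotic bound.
Master Theorem template: S(n) = a·S(n/b) + f(n).
Here: a=64, b=4, f(n)=n^2
Compute log_b(a) = log_4(64) = 3.
f(n) = n^2 = O(n^(3-ε)) with ε = 1. Case 1: S(n) = Θ(n^log_b(a)) = Θ(n^3).

Case 1: S(n) = Θ(n^3)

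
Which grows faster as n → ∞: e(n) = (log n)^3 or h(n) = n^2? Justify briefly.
Comparing growth rates:
Growth-rate hierarchy: log n ≺ any polynomial ≺ any exponential cⁿ (c>1) ≺ n! ≺ nⁿ.
polynomial degree 2 dominates polylogarithmic (log n)^3 asymptotically.

h(n) grows faster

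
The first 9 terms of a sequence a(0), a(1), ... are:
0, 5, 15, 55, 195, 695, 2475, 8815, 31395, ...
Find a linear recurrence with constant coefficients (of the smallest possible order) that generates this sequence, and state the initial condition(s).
Look for the lowest-order linear relation among consecutive terms.
Observation: a(n) - 3·a(n-1) - (2)·a(n-2) = 0 holds for the shown terms, and no order-1 relation a(n) = α·a(n-1) + β fits.
Check at n=3: 3·15 + (2)·5 = 55. ✓

a(n) = 3a(n-1) + 2a(n-2), a(0) = 0, a(1) = 5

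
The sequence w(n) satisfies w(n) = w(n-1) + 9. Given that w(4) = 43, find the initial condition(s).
w(4) = w(0) + 4·9, so w(0) = 43 - 36 = 7.

w(0) = 7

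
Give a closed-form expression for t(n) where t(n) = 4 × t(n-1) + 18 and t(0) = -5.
Recurrence: t(n) = 4 × t(n-1) + 18, initial: t(0) = -5.
Try t(n) = A·4ⁿ + C. Substituting: A·4ⁿ + C = 4(A·4ⁿ⁻¹ + C) + 18 = A·4ⁿ + 4C + 18, so C = 4C + 18, giving C = -6. Then t(0) = A - 6 = -5 gives A = 1.

t(n) = 4ⁿ - 6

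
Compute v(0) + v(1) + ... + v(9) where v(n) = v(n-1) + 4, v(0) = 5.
Computing the sequence terms: 5, 9, 13, 17, 21, 25, 29, 33, 37, 41
Adding these values together:

230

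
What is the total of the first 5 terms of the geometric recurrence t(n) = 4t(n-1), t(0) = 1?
Computing the sequence terms: 1, 4, 16, 64, 256
Adding these values together:

341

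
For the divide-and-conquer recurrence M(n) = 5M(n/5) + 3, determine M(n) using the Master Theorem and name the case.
Master Theorem template: M(n) = a·M(n/b) + f(n).
Here: a=5, b=5, f(n)=3
Compute log_b(a) = log_5(5) = 1.
f(n) = 3 = O(n^(1-ε)) with ε = 1. Case 1: M(n) = Θ(n^log_b(a)) = Θ(n).

Case 1: M(n) = Θ(n)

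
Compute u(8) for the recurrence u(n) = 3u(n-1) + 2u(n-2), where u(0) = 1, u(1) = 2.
Computing the sequence terms:
1, 2, 8, 28, 100, 356, 1268, 4516, 16084

16084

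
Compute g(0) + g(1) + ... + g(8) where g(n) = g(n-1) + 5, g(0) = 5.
Computing the sequence terms: 5, 10, 15, 20, 25, 30, 35, 40, 45
Adding these values together:

225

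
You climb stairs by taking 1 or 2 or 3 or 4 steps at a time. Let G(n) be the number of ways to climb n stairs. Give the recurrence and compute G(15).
Condition on the size of the last step (1 to 4): before it there were n-1, …, n-4 stairs climbed, and these cases are disjoint, so G(n) = G(n-1) + G(n-2) + G(n-3) + G(n-4) (order-4 linear recurrence).
Initial conditions by direct count (compositions of i into parts ≤ 4): G(1) = 1; G(2) = 2; G(3) = 4; G(4) = 8.
Iterating the recurrence: G(5) = 15, G(6) = 29, G(7) = 56, G(8) = 108, G(9) = 208, G(10) = 401, G(11) = 773, G(12) = 1490, G(13) = 2872, G(14) = 5536, G(15) = 10671.

G(n) = G(n-1) + G(n-2) + G(n-3) + G(n-4), G(1) = 1, G(2) = 2, G(3) = 4, G(4) = 8; G(15) = 10671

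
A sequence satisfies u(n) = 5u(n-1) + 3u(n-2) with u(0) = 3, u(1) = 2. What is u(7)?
Computing the sequence terms:
3, 2, 19, 101, 562, 3113, 17251, 95594

95594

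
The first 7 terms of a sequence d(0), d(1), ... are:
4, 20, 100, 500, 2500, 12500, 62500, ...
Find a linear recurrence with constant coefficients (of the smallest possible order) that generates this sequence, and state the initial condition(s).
Look for the lowest-order linear relation among consecutive terms.
Observation: each term is 5× the previous.
Check at n=2: 5·20 = 100. ✓

d(n) = 5 × d(n-1), d(0) = 4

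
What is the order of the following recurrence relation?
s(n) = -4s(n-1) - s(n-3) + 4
The order is the largest lag k for which s(n-k) appears. Here the deepest term is s(n-3) (the 4 term is non-homogeneous and does not affect the order), so the order is 3.

Order 3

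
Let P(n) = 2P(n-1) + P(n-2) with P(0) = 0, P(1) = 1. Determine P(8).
Computing the sequence terms:
0, 1, 2, 5, 12, 29, 70, 169, 408

408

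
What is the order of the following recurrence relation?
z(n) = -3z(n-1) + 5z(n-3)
The order is the largest lag k for which z(n-k) appears. Here the deepest term is z(n-3), so the order is 3.

Order 3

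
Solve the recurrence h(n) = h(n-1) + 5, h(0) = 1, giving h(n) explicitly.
Recurrence: h(n) = h(n-1) + 5, initial: h(0) = 1.
Each step adds 5, so h(n) = h(0) + 5n = 5n + 1.

h(n) = 5n + 1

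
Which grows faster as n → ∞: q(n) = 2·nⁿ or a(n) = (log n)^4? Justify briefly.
Comparing growth rates:
Growth-rate hierarchy: log n ≺ any polynomial ≺ any exponential cⁿ (c>1) ≺ n! ≺ nⁿ.
super-exponential nⁿ dominates polylogarithmic (log n)^4 asymptotically.

q(n) grows faster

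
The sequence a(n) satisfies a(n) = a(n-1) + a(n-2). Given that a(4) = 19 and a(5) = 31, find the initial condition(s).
Work backwards using a(k) = a(k+2) - a(k+1):
a(3) = a(5) - a(4) = 31 - 19 = 12
a(2) = a(4) - a(3) = 19 - 12 = 7
a(1) = a(3) - a(2) = 12 - 7 = 5
a(0) = a(2) - a(1) = 7 - 5 = 2

a(0) = 2, a(1) = 5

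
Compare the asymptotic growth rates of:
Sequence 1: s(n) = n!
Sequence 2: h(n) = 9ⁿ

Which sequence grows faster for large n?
Comparing growth rates:
Growth-rate hierarchy: log n ≺ any polynomial ≺ any exponential cⁿ (c>1) ≺ n! ≺ nⁿ.
factorial dominates exponential base 9 asymptotically.

s(n) grows faster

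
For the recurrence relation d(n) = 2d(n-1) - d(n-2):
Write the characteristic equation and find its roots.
Substitute d(n) = rⁿ and divide through by rⁿ⁻²: r² - 2r + 1 = 0
Factor: (r - 1)² = 0, so r = 1 (double root).
General solution: d(n) = (A + Bn)·1ⁿ

Characteristic: r² - 2r + 1 = 0, Roots: r = 1 (double root)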